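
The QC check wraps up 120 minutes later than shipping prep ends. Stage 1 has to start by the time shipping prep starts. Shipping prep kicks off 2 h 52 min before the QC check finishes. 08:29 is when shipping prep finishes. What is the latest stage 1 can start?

07:37

The QC check ends at 08:29 + 120 min = 10:29.
Shipping prep starts at 10:29 − 172 min = 07:37.
Stage 1 is bounded by shipping prep, so the latest it can start is 07:37.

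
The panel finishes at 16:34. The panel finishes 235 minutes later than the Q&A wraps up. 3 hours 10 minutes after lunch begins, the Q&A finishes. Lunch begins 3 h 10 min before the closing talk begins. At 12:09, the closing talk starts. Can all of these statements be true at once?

Lunch starts at 12:09 − 190 min = 08:59.
The Q&A ends at 08:59 + 190 min = 12:09.
The panel ends at 12:09 + 235 min = 16:04.
But the panel is also said to end at 16:34 — a 30-minute conflict.

No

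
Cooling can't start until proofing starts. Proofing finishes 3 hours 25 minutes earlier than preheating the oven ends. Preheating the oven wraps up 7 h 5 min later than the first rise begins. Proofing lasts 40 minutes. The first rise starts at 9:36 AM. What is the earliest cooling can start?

Preheating the oven ends at 9:36 AM + 425 min = 4:41 PM.
Proofing ends at 4:41 PM − 205 min = 1:16 PM.
Proofing starts at 1:16 PM − 40 min = 12:36 PM.
Cooling is bounded by proofing, so the earliest it can start is 12:36 PM.

12:36 PM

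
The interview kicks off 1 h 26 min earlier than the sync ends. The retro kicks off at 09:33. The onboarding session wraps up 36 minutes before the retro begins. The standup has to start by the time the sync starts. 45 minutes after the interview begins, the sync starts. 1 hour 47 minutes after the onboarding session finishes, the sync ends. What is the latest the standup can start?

The onboarding session ends at 09:33 − 36 min = 08:57.
The sync ends at 08:57 + 107 min = 10:44.
The interview starts at 10:44 − 86 min = 09:18.
The sync starts at 09:18 + 45 min = 10:03.
The standup is bounded by the sync, so the latest it can start is 10:03.

10:03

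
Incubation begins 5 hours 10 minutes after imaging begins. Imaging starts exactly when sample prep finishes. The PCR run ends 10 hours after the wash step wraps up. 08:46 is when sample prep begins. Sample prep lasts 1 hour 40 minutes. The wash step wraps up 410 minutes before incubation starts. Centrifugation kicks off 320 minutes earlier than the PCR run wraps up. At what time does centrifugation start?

Sample prep ends at 08:46 + 100 min = 10:26.
So imaging starts at 10:26.
Incubation starts at 10:26 + 310 min = 15:36.
The wash step ends at 15:36 − 410 min = 08:46.
The PCR run ends at 08:46 + 600 min = 18:46.
Centrifugation starts at 18:46 − 320 min = 13:26.

13:26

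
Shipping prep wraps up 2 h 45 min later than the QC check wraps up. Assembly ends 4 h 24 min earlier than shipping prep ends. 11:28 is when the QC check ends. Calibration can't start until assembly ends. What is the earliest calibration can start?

Shipping prep ends at 11:28 + 165 min = 14:13.
Assembly ends at 14:13 − 264 min = 09:49.
Calibration is bounded by assembly, so the earliest it can start is 09:49.

09:49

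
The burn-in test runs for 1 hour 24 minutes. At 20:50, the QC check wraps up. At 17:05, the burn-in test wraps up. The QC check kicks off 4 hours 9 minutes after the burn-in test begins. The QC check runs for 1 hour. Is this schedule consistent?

The burn-in test starts at 17:05 − 84 min = 15:41.
The QC check starts at 15:41 + 249 min = 19:50.
The QC check ends at 19:50 + 60 min = 20:50.
That matches the stated 20:50, so the schedule is consistent.

Yes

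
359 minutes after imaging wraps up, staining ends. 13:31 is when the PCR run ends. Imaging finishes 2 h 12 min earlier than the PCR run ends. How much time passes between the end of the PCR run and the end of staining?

Imaging ends at 13:31 − 132 min = 11:19.
Staining ends at 11:19 + 359 min = 17:18.
From 13:31 to 17:18 is 3 h 47 min.

3 h 47 min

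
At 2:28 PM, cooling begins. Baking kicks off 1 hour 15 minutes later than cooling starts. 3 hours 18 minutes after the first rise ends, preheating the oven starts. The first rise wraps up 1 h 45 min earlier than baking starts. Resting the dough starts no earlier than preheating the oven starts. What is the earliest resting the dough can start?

Baking starts at 2:28 PM + 75 min = 3:43 PM.
The first rise ends at 3:43 PM − 105 min = 1:58 PM.
Preheating the oven starts at 1:58 PM + 198 min = 5:16 PM.
Resting the dough is bounded by preheating the oven, so the earliest it can start is 5:16 PM.

5:16 PM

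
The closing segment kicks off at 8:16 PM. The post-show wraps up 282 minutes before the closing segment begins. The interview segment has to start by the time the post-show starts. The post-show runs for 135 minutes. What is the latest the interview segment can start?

The post-show ends at 8:16 PM − 282 min = 3:34 PM.
The post-show starts at 3:34 PM − 135 min = 1:19 PM.
The interview segment is bounded by the post-show, so the latest it can start is 1:19 PM.

1:19 PM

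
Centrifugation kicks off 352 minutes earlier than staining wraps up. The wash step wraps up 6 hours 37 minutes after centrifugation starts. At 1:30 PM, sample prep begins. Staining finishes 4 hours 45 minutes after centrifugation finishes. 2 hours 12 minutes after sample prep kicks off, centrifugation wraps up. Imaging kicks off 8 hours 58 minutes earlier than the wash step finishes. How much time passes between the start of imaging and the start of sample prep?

1 hour 16 minutes

Centrifugation ends at 1:30 PM + 132 min = 3:42 PM.
Staining ends at 3:42 PM + 285 min = 8:27 PM.
Centrifugation starts at 8:27 PM − 352 min = 2:35 PM.
The wash step ends at 2:35 PM + 397 min = 9:12 PM.
Imaging starts at 9:12 PM − 538 min = 12:14 PM.
From 12:14 PM to 1:30 PM is 1 hour 16 minutes.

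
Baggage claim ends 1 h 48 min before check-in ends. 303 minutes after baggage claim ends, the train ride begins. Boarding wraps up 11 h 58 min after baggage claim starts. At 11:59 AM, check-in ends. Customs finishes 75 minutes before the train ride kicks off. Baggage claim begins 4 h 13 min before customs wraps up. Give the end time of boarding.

Baggage claim ends at 11:59 AM − 108 min = 10:11 AM.
The train ride starts at 10:11 AM + 303 min = 3:14 PM.
Customs ends at 3:14 PM − 75 min = 1:59 PM.
Baggage claim starts at 1:59 PM − 253 min = 9:46 AM.
Boarding ends at 9:46 AM + 718 min = 9:44 PM.

9:44 PM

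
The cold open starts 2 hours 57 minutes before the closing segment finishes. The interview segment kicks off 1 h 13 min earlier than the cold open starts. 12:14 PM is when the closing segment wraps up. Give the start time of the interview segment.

The cold open starts at 12:14 PM − 177 min = 9:17 AM.
The interview segment starts at 9:17 AM − 73 min = 8:04 AM.

8:04 AM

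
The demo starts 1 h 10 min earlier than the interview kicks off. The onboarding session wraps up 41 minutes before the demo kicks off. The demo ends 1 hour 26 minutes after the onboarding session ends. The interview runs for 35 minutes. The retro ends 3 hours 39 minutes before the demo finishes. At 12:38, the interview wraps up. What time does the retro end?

The interview starts at 12:38 − 35 min = 12:03.
The demo starts at 12:03 − 70 min = 10:53.
The onboarding session ends at 10:53 − 41 min = 10:12.
The demo ends at 10:12 + 86 min = 11:38.
The retro ends at 11:38 − 219 min = 07:59.

07:59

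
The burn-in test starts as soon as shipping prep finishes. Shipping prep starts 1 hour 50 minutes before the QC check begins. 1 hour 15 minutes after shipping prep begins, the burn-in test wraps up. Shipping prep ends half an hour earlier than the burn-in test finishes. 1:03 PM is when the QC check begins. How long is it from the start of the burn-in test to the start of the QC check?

1 h 5 min

Shipping prep starts at 1:03 PM − 110 min = 11:13 AM.
The burn-in test ends at 11:13 AM + 75 min = 12:28 PM.
Shipping prep ends at 12:28 PM − 30 min = 11:58 AM.
So the burn-in test starts at 11:58 AM.
From 11:58 AM to 1:03 PM is 1 h 5 min.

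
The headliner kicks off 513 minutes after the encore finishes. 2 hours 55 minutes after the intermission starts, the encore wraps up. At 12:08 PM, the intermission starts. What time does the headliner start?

11:36 PM

The encore ends at 12:08 PM + 175 min = 3:03 PM.
The headliner starts at 3:03 PM + 513 min = 11:36 PM.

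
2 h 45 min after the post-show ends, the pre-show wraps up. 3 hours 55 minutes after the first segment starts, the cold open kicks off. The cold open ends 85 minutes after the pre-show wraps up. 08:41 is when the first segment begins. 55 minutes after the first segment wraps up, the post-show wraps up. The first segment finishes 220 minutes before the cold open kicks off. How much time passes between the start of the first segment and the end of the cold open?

5 h 20 min

The cold open starts at 08:41 + 235 min = 12:36.
The first segment ends at 12:36 − 220 min = 08:56.
The post-show ends at 08:56 + 55 min = 09:51.
The pre-show ends at 09:51 + 165 min = 12:36.
The cold open ends at 12:36 + 85 min = 14:01.
From 08:41 to 14:01 is 5 h 20 min.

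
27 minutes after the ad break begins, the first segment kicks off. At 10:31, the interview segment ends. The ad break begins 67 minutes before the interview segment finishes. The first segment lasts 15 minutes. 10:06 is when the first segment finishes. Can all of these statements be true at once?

Yes

The ad break starts at 10:31 − 67 min = 09:24.
The first segment starts at 09:24 + 27 min = 09:51.
The first segment ends at 09:51 + 15 min = 10:06.
That matches the stated 10:06, so the schedule is consistent.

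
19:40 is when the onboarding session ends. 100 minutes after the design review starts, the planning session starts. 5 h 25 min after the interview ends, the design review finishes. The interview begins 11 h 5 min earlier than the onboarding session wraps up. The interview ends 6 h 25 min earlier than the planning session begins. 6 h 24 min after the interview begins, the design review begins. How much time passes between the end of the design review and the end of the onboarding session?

The interview starts at 19:40 − 665 min = 08:35.
The design review starts at 08:35 + 384 min = 14:59.
The planning session starts at 14:59 + 100 min = 16:39.
The interview ends at 16:39 − 385 min = 10:14.
The design review ends at 10:14 + 325 min = 15:39.
From 15:39 to 19:40 is 241 minutes.

241 minutes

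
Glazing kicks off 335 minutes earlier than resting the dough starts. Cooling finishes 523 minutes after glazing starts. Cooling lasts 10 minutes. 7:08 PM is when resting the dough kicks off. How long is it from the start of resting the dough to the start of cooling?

Glazing starts at 7:08 PM − 335 min = 1:33 PM.
Cooling ends at 1:33 PM + 523 min = 10:16 PM.
Cooling starts at 10:16 PM − 10 min = 10:06 PM.
From 7:08 PM to 10:06 PM is 2 h 58 min.

2 h 58 min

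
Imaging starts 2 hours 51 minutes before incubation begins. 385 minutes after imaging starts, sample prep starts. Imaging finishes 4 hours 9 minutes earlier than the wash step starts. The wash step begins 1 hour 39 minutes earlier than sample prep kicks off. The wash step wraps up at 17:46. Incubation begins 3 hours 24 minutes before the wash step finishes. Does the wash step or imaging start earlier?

imaging

Incubation starts at 17:46 − 204 min = 14:22.
Imaging starts at 14:22 − 171 min = 11:31.
Sample prep starts at 11:31 + 385 min = 17:56.
The wash step starts at 17:56 − 99 min = 16:17.
The wash step starts at 16:17 and imaging starts at 11:31, so imaging is first.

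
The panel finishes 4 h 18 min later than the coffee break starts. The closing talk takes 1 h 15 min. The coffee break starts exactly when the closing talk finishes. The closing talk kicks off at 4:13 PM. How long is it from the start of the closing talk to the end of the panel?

5 hours 33 minutes

The closing talk ends at 4:13 PM + 75 min = 5:28 PM.
So the coffee break starts at 5:28 PM.
The panel ends at 5:28 PM + 258 min = 9:46 PM.
From 4:13 PM to 9:46 PM is 5 hours 33 minutes.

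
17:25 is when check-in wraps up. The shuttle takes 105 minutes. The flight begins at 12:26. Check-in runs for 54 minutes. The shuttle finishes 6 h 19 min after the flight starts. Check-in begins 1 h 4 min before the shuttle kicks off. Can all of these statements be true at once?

The shuttle ends at 12:26 + 379 min = 18:45.
The shuttle starts at 18:45 − 105 min = 17:00.
Check-in starts at 17:00 − 64 min = 15:56.
Check-in ends at 15:56 + 54 min = 16:50.
But check-in is also said to end at 17:25 — a 35-minute conflict.

No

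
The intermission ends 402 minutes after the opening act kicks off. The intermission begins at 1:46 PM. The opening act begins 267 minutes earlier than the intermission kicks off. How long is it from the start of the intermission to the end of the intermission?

The opening act starts at 1:46 PM − 267 min = 9:19 AM.
The intermission ends at 9:19 AM + 402 min = 4:01 PM.
From 1:46 PM to 4:01 PM is 2 h 15 min.

2 h 15 min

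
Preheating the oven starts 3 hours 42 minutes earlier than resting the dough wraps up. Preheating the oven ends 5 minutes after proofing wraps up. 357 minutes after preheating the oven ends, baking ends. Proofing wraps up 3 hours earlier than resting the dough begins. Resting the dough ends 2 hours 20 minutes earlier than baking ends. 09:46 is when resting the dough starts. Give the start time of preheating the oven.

Proofing ends at 09:46 − 180 min = 06:46.
Preheating the oven ends at 06:46 + 5 min = 06:51.
Baking ends at 06:51 + 357 min = 12:48.
Resting the dough ends at 12:48 − 140 min = 10:28.
Preheating the oven starts at 10:28 − 222 min = 06:46.

06:46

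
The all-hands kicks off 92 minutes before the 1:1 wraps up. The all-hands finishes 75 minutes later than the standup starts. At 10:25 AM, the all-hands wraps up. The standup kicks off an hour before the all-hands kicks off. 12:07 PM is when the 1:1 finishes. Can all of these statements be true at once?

No

The all-hands starts at 12:07 PM − 92 min = 10:35 AM.
The standup starts at 10:35 AM − 60 min = 9:35 AM.
The all-hands ends at 9:35 AM + 75 min = 10:50 AM.
But the all-hands is also said to end at 10:25 AM — a 25-minute conflict.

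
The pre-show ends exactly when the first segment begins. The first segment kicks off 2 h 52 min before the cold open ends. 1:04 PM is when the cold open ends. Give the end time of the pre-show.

10:12 AM

The first segment starts at 1:04 PM − 172 min = 10:12 AM.
So the pre-show ends at 10:12 AM.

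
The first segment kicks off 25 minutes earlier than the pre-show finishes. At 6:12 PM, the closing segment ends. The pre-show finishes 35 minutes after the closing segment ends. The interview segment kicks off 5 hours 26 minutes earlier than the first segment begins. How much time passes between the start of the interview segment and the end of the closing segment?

The pre-show ends at 6:12 PM + 35 min = 6:47 PM.
The first segment starts at 6:47 PM − 25 min = 6:22 PM.
The interview segment starts at 6:22 PM − 326 min = 12:56 PM.
From 12:56 PM to 6:12 PM is 5 hours 16 minutes.

5 hours 16 minutes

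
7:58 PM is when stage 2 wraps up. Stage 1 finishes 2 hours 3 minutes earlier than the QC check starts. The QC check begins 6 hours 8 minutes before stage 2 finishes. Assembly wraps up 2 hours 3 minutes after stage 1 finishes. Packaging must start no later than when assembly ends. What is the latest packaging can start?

The QC check starts at 7:58 PM − 368 min = 1:50 PM.
Stage 1 ends at 1:50 PM − 123 min = 11:47 AM.
Assembly ends at 11:47 AM + 123 min = 1:50 PM.
Packaging is bounded by assembly, so the latest it can start is 1:50 PM.

1:50 PM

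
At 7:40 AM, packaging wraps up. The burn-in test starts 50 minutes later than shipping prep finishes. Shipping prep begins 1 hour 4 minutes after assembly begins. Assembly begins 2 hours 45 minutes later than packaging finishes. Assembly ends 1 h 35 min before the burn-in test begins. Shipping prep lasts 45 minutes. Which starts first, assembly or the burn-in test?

assembly

Assembly starts at 7:40 AM + 165 min = 10:25 AM.
Shipping prep starts at 10:25 AM + 64 min = 11:29 AM.
Shipping prep ends at 11:29 AM + 45 min = 12:14 PM.
The burn-in test starts at 12:14 PM + 50 min = 1:04 PM.
Assembly starts at 10:25 AM and the burn-in test starts at 1:04 PM, so assembly is first.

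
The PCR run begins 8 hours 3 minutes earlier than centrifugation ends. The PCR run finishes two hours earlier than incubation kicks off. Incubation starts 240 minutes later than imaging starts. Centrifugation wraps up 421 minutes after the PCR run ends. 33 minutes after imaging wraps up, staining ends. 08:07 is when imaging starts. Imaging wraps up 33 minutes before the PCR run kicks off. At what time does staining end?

09:05

Incubation starts at 08:07 + 240 min = 12:07.
The PCR run ends at 12:07 − 120 min = 10:07.
Centrifugation ends at 10:07 + 421 min = 17:08.
The PCR run starts at 17:08 − 483 min = 09:05.
Imaging ends at 09:05 − 33 min = 08:32.
Staining ends at 08:32 + 33 min = 09:05.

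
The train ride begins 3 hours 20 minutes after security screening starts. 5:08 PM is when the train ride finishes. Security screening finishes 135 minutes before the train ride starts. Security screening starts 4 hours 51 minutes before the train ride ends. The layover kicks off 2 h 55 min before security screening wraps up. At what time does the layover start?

10:27 AM

Security screening starts at 5:08 PM − 291 min = 12:17 PM.
The train ride starts at 12:17 PM + 200 min = 3:37 PM.
Security screening ends at 3:37 PM − 135 min = 1:22 PM.
The layover starts at 1:22 PM − 175 min = 10:27 AM.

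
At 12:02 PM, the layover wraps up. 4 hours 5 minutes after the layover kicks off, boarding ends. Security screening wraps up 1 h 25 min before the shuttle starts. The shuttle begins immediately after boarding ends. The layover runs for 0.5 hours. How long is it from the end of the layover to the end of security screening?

The layover starts at 12:02 PM − 30 min = 11:32 AM.
Boarding ends at 11:32 AM + 245 min = 3:37 PM.
So the shuttle starts at 3:37 PM.
Security screening ends at 3:37 PM − 85 min = 2:12 PM.
From 12:02 PM to 2:12 PM is 2 h 10 min.

2 h 10 min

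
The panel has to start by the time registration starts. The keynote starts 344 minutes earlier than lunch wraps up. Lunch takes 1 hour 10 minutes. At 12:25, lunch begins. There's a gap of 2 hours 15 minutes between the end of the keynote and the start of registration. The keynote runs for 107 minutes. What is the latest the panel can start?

Lunch ends at 12:25 + 70 min = 13:35.
The keynote starts at 13:35 − 344 min = 07:51.
The keynote ends at 07:51 + 107 min = 09:38.
Registration starts at 09:38 + 135 min = 11:53.
The panel is bounded by registration, so the latest it can start is 11:53.

11:53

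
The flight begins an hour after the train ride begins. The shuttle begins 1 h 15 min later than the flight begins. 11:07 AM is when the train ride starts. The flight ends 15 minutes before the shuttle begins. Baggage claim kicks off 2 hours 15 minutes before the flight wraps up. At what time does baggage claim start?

The flight starts at 11:07 AM + 60 min = 12:07 PM.
The shuttle starts at 12:07 PM + 75 min = 1:22 PM.
The flight ends at 1:22 PM − 15 min = 1:07 PM.
Baggage claim starts at 1:07 PM − 135 min = 10:52 AM.

10:52 AM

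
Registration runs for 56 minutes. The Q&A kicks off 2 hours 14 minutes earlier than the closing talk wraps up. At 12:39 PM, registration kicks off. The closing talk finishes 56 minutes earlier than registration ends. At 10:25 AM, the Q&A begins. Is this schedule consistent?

Registration ends at 12:39 PM + 56 min = 1:35 PM.
The closing talk ends at 1:35 PM − 56 min = 12:39 PM.
The Q&A starts at 12:39 PM − 134 min = 10:25 AM.
That matches the stated 10:25 AM, so the schedule is consistent.

Yes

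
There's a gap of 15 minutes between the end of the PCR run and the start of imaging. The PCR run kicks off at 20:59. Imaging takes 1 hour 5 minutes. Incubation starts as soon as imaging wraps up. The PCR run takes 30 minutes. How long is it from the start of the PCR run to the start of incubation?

The PCR run ends at 20:59 + 30 min = 21:29.
Imaging starts at 21:29 + 15 min = 21:44.
Imaging ends at 21:44 + 65 min = 22:49.
So incubation starts at 22:49.
From 20:59 to 22:49 is 1 hour 50 minutes.

1 hour 50 minutes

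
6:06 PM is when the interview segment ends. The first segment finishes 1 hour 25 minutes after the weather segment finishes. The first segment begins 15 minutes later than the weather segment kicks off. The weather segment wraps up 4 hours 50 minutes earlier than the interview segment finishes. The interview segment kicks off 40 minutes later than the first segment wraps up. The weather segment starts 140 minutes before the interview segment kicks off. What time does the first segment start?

The weather segment ends at 6:06 PM − 290 min = 1:16 PM.
The first segment ends at 1:16 PM + 85 min = 2:41 PM.
The interview segment starts at 2:41 PM + 40 min = 3:21 PM.
The weather segment starts at 3:21 PM − 140 min = 1:01 PM.
The first segment starts at 1:01 PM + 15 min = 1:16 PM.

1:16 PM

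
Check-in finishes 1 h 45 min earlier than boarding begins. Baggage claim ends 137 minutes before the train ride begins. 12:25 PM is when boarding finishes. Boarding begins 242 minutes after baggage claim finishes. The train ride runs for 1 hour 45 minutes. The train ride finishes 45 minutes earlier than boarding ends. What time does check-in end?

The train ride ends at 12:25 PM − 45 min = 11:40 AM.
The train ride starts at 11:40 AM − 105 min = 9:55 AM.
Baggage claim ends at 9:55 AM − 137 min = 7:38 AM.
Boarding starts at 7:38 AM + 242 min = 11:40 AM.
Check-in ends at 11:40 AM − 105 min = 9:55 AM.

9:55 AM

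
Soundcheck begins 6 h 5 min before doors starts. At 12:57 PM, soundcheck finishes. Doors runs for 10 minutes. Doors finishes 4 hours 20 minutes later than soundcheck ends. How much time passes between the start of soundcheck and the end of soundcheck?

Doors ends at 12:57 PM + 260 min = 5:17 PM.
Doors starts at 5:17 PM − 10 min = 5:07 PM.
Soundcheck starts at 5:07 PM − 365 min = 11:02 AM.
From 11:02 AM to 12:57 PM is 1 hour 55 minutes.

1 hour 55 minutes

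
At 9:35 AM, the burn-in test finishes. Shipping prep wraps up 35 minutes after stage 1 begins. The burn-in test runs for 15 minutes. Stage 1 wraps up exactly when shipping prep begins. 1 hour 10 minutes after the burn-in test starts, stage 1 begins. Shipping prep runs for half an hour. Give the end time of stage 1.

10:35 AM

The burn-in test starts at 9:35 AM − 15 min = 9:20 AM.
Stage 1 starts at 9:20 AM + 70 min = 10:30 AM.
Shipping prep ends at 10:30 AM + 35 min = 11:05 AM.
Shipping prep starts at 11:05 AM − 30 min = 10:35 AM.
So stage 1 ends at 10:35 AM.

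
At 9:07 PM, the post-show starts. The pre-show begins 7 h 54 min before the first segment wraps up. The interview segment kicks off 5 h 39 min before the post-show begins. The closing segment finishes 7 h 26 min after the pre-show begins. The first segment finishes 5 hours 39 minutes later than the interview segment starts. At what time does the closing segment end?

8:39 PM

The interview segment starts at 9:07 PM − 339 min = 3:28 PM.
The first segment ends at 3:28 PM + 339 min = 9:07 PM.
The pre-show starts at 9:07 PM − 474 min = 1:13 PM.
The closing segment ends at 1:13 PM + 446 min = 8:39 PM.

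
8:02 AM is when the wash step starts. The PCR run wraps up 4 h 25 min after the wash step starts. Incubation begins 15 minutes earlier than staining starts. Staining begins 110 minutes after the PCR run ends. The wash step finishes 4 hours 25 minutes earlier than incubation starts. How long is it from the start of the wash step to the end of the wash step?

The PCR run ends at 8:02 AM + 265 min = 12:27 PM.
Staining starts at 12:27 PM + 110 min = 2:17 PM.
Incubation starts at 2:17 PM − 15 min = 2:02 PM.
The wash step ends at 2:02 PM − 265 min = 9:37 AM.
From 8:02 AM to 9:37 AM is 1 hour 35 minutes.

1 hour 35 minutes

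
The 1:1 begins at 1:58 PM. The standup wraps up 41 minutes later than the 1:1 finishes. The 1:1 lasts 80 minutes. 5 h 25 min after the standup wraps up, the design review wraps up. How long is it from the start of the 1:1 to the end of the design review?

The 1:1 ends at 1:58 PM + 80 min = 3:18 PM.
The standup ends at 3:18 PM + 41 min = 3:59 PM.
The design review ends at 3:59 PM + 325 min = 9:24 PM.
From 1:58 PM to 9:24 PM is 446 minutes.

446 minutes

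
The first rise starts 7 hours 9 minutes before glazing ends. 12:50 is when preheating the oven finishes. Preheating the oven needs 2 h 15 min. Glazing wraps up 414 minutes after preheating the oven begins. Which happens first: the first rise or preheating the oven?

the first rise

Preheating the oven starts at 12:50 − 135 min = 10:35.
Glazing ends at 10:35 + 414 min = 17:29.
The first rise starts at 17:29 − 429 min = 10:20.
The first rise starts at 10:20 and preheating the oven starts at 10:35, so the first rise is first.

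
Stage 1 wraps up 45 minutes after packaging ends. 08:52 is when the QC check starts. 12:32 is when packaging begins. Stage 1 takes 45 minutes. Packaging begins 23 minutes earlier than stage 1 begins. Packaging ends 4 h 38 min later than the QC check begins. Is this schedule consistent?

Packaging ends at 08:52 + 278 min = 13:30.
Stage 1 ends at 13:30 + 45 min = 14:15.
Stage 1 starts at 14:15 − 45 min = 13:30.
Packaging starts at 13:30 − 23 min = 13:07.
But packaging is also said to start at 12:32 — a 35-minute conflict.

No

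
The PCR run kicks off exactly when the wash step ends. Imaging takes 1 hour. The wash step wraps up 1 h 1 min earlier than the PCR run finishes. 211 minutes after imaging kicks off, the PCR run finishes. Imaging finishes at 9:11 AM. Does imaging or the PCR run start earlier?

imaging

Imaging starts at 9:11 AM − 60 min = 8:11 AM.
The PCR run ends at 8:11 AM + 211 min = 11:42 AM.
The wash step ends at 11:42 AM − 61 min = 10:41 AM.
So the PCR run starts at 10:41 AM.
Imaging starts at 8:11 AM and the PCR run starts at 10:41 AM, so imaging is first.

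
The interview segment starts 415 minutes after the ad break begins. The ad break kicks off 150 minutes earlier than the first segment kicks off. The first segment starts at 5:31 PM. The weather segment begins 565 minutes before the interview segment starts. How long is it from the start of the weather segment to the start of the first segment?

300 minutes

The ad break starts at 5:31 PM − 150 min = 3:01 PM.
The interview segment starts at 3:01 PM + 415 min = 9:56 PM.
The weather segment starts at 9:56 PM − 565 min = 12:31 PM.
From 12:31 PM to 5:31 PM is 300 minutes.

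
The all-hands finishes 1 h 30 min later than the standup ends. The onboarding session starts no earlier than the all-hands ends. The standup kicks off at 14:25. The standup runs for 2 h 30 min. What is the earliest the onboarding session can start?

18:25

The standup ends at 14:25 + 150 min = 16:55.
The all-hands ends at 16:55 + 90 min = 18:25.
The onboarding session is bounded by the all-hands, so the earliest it can start is 18:25.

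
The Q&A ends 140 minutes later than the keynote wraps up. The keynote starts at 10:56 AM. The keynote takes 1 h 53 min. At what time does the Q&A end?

The keynote ends at 10:56 AM + 113 min = 12:49 PM.
The Q&A ends at 12:49 PM + 140 min = 3:09 PM.

3:09 PM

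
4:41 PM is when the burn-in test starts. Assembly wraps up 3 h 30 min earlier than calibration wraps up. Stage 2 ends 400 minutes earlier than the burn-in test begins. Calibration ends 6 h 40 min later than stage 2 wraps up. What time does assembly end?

1:11 PM

Stage 2 ends at 4:41 PM − 400 min = 10:01 AM.
Calibration ends at 10:01 AM + 400 min = 4:41 PM.
Assembly ends at 4:41 PM − 210 min = 1:11 PM.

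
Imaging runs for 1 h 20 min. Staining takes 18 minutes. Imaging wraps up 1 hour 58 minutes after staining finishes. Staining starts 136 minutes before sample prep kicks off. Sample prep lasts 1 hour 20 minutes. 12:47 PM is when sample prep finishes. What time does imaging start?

Sample prep starts at 12:47 PM − 80 min = 11:27 AM.
Staining starts at 11:27 AM − 136 min = 9:11 AM.
Staining ends at 9:11 AM + 18 min = 9:29 AM.
Imaging ends at 9:29 AM + 118 min = 11:27 AM.
Imaging starts at 11:27 AM − 80 min = 10:07 AM.

10:07 AM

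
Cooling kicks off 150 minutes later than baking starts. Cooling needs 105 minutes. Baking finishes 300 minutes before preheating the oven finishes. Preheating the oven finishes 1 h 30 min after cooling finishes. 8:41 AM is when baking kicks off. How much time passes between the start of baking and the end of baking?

Cooling starts at 8:41 AM + 150 min = 11:11 AM.
Cooling ends at 11:11 AM + 105 min = 12:56 PM.
Preheating the oven ends at 12:56 PM + 90 min = 2:26 PM.
Baking ends at 2:26 PM − 300 min = 9:26 AM.
From 8:41 AM to 9:26 AM is 45 minutes.

45 minutes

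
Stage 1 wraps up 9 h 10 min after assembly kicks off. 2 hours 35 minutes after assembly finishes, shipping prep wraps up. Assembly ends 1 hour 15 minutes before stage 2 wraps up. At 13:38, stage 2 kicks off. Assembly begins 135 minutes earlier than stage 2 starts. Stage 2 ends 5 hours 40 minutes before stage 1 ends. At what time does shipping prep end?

16:13

Assembly starts at 13:38 − 135 min = 11:23.
Stage 1 ends at 11:23 + 550 min = 20:33.
Stage 2 ends at 20:33 − 340 min = 14:53.
Assembly ends at 14:53 − 75 min = 13:38.
Shipping prep ends at 13:38 + 155 min = 16:13.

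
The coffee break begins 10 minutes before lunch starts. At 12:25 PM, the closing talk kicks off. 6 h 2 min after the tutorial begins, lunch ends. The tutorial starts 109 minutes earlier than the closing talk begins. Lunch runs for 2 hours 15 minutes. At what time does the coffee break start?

The tutorial starts at 12:25 PM − 109 min = 10:36 AM.
Lunch ends at 10:36 AM + 362 min = 4:38 PM.
Lunch starts at 4:38 PM − 135 min = 2:23 PM.
The coffee break starts at 2:23 PM − 10 min = 2:13 PM.

2:13 PM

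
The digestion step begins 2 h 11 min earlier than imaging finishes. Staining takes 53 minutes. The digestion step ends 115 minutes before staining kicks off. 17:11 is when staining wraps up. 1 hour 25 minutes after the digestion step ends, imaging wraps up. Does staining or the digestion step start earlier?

the digestion step

Staining starts at 17:11 − 53 min = 16:18.
The digestion step ends at 16:18 − 115 min = 14:23.
Imaging ends at 14:23 + 85 min = 15:48.
The digestion step starts at 15:48 − 131 min = 13:37.
Staining starts at 16:18 and the digestion step starts at 13:37, so the digestion step is first.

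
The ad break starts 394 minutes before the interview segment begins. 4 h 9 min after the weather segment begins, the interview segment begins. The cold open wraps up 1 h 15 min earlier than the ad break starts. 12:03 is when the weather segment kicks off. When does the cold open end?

08:23

The interview segment starts at 12:03 + 249 min = 16:12.
The ad break starts at 16:12 − 394 min = 09:38.
The cold open ends at 09:38 − 75 min = 08:23.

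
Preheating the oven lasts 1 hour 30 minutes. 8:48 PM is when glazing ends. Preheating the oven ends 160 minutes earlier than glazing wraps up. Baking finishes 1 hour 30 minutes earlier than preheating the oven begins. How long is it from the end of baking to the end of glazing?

340 minutes

Preheating the oven ends at 8:48 PM − 160 min = 6:08 PM.
Preheating the oven starts at 6:08 PM − 90 min = 4:38 PM.
Baking ends at 4:38 PM − 90 min = 3:08 PM.
From 3:08 PM to 8:48 PM is 340 minutes.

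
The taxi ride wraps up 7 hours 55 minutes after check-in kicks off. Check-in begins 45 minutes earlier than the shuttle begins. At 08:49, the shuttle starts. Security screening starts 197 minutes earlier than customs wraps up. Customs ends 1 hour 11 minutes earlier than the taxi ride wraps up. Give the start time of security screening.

11:31

Check-in starts at 08:49 − 45 min = 08:04.
The taxi ride ends at 08:04 + 475 min = 15:59.
Customs ends at 15:59 − 71 min = 14:48.
Security screening starts at 14:48 − 197 min = 11:31.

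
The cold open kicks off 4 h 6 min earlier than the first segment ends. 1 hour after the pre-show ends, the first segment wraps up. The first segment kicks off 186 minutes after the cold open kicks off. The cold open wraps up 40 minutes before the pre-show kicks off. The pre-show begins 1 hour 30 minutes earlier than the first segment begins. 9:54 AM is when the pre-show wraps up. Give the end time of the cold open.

The first segment ends at 9:54 AM + 60 min = 10:54 AM.
The cold open starts at 10:54 AM − 246 min = 6:48 AM.
The first segment starts at 6:48 AM + 186 min = 9:54 AM.
The pre-show starts at 9:54 AM − 90 min = 8:24 AM.
The cold open ends at 8:24 AM − 40 min = 7:44 AM.

7:44 AM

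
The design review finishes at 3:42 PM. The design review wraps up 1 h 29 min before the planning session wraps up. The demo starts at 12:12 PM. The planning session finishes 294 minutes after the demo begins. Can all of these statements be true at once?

The planning session ends at 12:12 PM + 294 min = 5:06 PM.
The design review ends at 5:06 PM − 89 min = 3:37 PM.
But the design review is also said to end at 3:42 PM — a 5-minute conflict.

No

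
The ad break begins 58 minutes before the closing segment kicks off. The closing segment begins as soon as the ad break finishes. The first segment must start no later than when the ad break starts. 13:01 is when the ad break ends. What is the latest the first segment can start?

12:03

The closing segment starts at 13:01.
The ad break starts at 13:01 − 58 min = 12:03.
The first segment is bounded by the ad break, so the latest it can start is 12:03.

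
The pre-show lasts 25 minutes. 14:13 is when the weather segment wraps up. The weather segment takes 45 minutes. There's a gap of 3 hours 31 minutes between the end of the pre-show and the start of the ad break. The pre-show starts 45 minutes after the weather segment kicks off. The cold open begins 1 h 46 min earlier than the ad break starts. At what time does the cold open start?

16:23

The weather segment starts at 14:13 − 45 min = 13:28.
The pre-show starts at 13:28 + 45 min = 14:13.
The pre-show ends at 14:13 + 25 min = 14:38.
The ad break starts at 14:38 + 211 min = 18:09.
The cold open starts at 18:09 − 106 min = 16:23.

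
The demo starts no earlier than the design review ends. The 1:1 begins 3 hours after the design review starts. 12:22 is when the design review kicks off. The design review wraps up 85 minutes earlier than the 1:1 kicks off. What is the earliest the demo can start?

13:57

The 1:1 starts at 12:22 + 180 min = 15:22.
The design review ends at 15:22 − 85 min = 13:57.
The demo is bounded by the design review, so the earliest it can start is 13:57.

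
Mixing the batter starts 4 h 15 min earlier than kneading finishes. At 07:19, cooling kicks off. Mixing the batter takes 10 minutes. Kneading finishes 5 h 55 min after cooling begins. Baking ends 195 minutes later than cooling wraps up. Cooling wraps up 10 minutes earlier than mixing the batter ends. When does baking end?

12:14

Kneading ends at 07:19 + 355 min = 13:14.
Mixing the batter starts at 13:14 − 255 min = 08:59.
Mixing the batter ends at 08:59 + 10 min = 09:09.
Cooling ends at 09:09 − 10 min = 08:59.
Baking ends at 08:59 + 195 min = 12:14.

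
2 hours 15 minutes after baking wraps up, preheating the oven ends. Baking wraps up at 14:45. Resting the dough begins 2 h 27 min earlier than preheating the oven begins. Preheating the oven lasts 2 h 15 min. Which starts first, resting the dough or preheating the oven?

Preheating the oven ends at 14:45 + 135 min = 17:00.
Preheating the oven starts at 17:00 − 135 min = 14:45.
Resting the dough starts at 14:45 − 147 min = 12:18.
Resting the dough starts at 12:18 and preheating the oven starts at 14:45, so resting the dough is first.

resting the dough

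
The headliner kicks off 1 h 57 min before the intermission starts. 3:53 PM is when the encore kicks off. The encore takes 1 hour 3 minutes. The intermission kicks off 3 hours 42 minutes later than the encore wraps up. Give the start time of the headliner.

6:41 PM

The encore ends at 3:53 PM + 63 min = 4:56 PM.
The intermission starts at 4:56 PM + 222 min = 8:38 PM.
The headliner starts at 8:38 PM − 117 min = 6:41 PM.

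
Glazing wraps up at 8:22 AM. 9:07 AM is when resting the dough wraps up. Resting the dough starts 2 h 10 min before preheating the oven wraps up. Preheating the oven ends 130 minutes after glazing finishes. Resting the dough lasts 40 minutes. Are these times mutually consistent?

No

Preheating the oven ends at 8:22 AM + 130 min = 10:32 AM.
Resting the dough starts at 10:32 AM − 130 min = 8:22 AM.
Resting the dough ends at 8:22 AM + 40 min = 9:02 AM.
But resting the dough is also said to end at 9:07 AM — a 5-minute conflict.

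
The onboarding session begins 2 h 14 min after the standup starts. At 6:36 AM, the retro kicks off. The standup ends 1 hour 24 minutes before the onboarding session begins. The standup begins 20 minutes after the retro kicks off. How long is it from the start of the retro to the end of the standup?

The standup starts at 6:36 AM + 20 min = 6:56 AM.
The onboarding session starts at 6:56 AM + 134 min = 9:10 AM.
The standup ends at 9:10 AM − 84 min = 7:46 AM.
From 6:36 AM to 7:46 AM is 70 minutes.

70 minutes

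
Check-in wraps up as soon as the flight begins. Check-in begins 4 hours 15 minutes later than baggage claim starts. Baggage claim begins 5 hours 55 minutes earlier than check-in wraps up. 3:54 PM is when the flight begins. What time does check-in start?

2:14 PM

Check-in ends at 3:54 PM.
Baggage claim starts at 3:54 PM − 355 min = 9:59 AM.
Check-in starts at 9:59 AM + 255 min = 2:14 PM.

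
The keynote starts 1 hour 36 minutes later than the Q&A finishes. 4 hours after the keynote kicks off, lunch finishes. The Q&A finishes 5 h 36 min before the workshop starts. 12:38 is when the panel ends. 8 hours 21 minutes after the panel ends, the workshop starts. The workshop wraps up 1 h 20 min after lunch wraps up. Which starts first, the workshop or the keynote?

The workshop starts at 12:38 + 501 min = 20:59.
The Q&A ends at 20:59 − 336 min = 15:23.
The keynote starts at 15:23 + 96 min = 16:59.
The workshop starts at 20:59 and the keynote starts at 16:59, so the keynote is first.

the keynote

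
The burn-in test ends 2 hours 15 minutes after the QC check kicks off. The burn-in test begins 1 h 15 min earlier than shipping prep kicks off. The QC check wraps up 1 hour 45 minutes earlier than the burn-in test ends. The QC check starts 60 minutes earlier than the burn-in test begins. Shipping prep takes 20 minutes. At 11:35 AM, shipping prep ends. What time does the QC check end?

Shipping prep starts at 11:35 AM − 20 min = 11:15 AM.
The burn-in test starts at 11:15 AM − 75 min = 10:00 AM.
The QC check starts at 10:00 AM − 60 min = 9:00 AM.
The burn-in test ends at 9:00 AM + 135 min = 11:15 AM.
The QC check ends at 11:15 AM − 105 min = 9:30 AM.

9:30 AM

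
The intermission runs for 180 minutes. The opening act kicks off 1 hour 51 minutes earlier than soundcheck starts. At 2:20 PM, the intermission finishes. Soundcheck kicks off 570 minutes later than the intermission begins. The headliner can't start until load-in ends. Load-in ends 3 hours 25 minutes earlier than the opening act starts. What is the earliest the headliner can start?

The intermission starts at 2:20 PM − 180 min = 11:20 AM.
Soundcheck starts at 11:20 AM + 570 min = 8:50 PM.
The opening act starts at 8:50 PM − 111 min = 6:59 PM.
Load-in ends at 6:59 PM − 205 min = 3:34 PM.
The headliner is bounded by load-in, so the earliest it can start is 3:34 PM.

3:34 PM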